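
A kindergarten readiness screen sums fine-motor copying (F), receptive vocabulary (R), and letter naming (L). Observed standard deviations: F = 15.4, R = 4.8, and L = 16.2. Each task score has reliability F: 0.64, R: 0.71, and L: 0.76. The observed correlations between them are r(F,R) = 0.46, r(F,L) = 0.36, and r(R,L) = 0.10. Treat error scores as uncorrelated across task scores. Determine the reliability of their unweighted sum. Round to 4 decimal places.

0.8027

Var(F+R+L) = 15.4² + 4.8² + 16.2² + 2·[15.4·4.8·0.46 + 15.4·16.2·0.36 + 4.8·16.2·0.10] = 522.64 + 263.184 = 785.824.
Because errors are independent across components, Cov(Tᵢ,Tⱼ) = Cov(Xᵢ,Xⱼ); the off-diagonal part of the true-score variance is the same as above.
True-score variance = [15.4²·0.64 + 4.8²·0.71 + 16.2²·0.76] + 263.184 = 367.595 + 263.184 = 630.779.
Reliability = 630.779 / 785.824 = 0.8027.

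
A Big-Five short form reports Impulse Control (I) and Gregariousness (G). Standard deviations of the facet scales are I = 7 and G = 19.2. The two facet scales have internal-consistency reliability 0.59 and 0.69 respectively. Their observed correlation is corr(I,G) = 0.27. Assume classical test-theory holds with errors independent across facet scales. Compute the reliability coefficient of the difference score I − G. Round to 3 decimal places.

0.611

Var(I−G) = 7² + 19.2² − 2·7·19.2·0.27 = 417.64 − 72.576 = 345.064.
Under uncorrelated errors the observed covariances equal the true-score covariances, so only the own-variance terms attenuate.
True-score variance = [7²·0.59 + 19.2²·0.69] − 72.576 = 283.272 − 72.576 = 210.696.
Reliability = 210.696 / 345.064 = 0.611.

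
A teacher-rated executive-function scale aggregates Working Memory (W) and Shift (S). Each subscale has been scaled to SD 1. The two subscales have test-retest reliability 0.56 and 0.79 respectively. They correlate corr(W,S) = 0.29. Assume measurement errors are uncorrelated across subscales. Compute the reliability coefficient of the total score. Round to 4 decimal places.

0.7481

Var(W+S) = 2 + 2·[0.29] = 2 + 0.58 = 2.58.
Because errors are independent across components, Cov(Tᵢ,Tⱼ) = Cov(Xᵢ,Xⱼ); the off-diagonal part of the true-score variance is the same as above.
True-score variance = [0.56 + 0.79] + 0.58 = 1.35 + 0.58 = 1.93.
Reliability = 1.93 / 2.58 = 0.7481.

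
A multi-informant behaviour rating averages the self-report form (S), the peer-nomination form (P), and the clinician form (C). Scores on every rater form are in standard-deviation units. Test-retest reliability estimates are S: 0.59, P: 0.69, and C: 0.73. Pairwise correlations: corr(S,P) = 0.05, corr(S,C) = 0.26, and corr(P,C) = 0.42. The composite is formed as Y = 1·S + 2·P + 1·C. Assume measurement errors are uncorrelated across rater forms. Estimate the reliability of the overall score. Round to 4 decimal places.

Var(Y) = 1 + 2² + 1 + 2·[2·0.05 + 0.26 + 2·0.42] = 6 + 2.4 = 8.4.
Under uncorrelated errors the observed covariances equal the true-score covariances, so only the own-variance terms attenuate.
True-score variance = [0.59 + 2²·0.69 + 0.73] + 2.4 = 4.08 + 2.4 = 6.48.
Reliability = 6.48 / 8.4 = 0.7714.

0.7714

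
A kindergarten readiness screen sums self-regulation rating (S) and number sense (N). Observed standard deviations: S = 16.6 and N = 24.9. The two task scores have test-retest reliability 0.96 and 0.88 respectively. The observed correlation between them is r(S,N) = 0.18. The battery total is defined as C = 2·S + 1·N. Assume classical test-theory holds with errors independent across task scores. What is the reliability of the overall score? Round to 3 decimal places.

Var(C) = 2²·16.6² + 24.9² + 2·[2·16.6·24.9·0.18] = 1722.25 + 297.605 = 2019.85.
Under uncorrelated errors the observed covariances equal the true-score covariances, so only the own-variance terms attenuate.
True-score variance = [2²·16.6²·0.96 + 24.9²·0.88] + 297.605 = 1603.76 + 297.605 = 1901.36.
Reliability = 1901.36 / 2019.85 = 0.941.

0.941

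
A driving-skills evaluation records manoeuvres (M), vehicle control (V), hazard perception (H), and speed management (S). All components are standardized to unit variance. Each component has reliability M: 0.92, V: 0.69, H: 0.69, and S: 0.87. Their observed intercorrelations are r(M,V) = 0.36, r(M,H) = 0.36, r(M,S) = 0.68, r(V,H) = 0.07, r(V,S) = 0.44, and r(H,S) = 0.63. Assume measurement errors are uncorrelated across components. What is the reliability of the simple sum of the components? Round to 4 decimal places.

Var(M+V+H+S) = 4 + 2·[0.36 + 0.36 + 0.68 + 0.07 + 0.44 + 0.63] = 4 + 5.08 = 9.08.
Under uncorrelated errors the observed covariances equal the true-score covariances, so only the own-variance terms attenuate.
True-score variance = [0.92 + 0.69 + 0.69 + 0.87] + 5.08 = 3.17 + 5.08 = 8.25.
Reliability = 8.25 / 9.08 = 0.9086.

0.9086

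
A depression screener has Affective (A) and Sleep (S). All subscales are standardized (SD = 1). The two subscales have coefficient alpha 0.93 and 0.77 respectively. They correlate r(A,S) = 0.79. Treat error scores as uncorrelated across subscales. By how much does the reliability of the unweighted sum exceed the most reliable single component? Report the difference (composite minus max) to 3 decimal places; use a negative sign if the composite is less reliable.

-0.014

Var(sum) = 2 + 1.58 = 3.58; true-score variance = 1.7 + 1.58 = 3.28; composite reliability = 0.9162.
Max component reliability = 0.9300.
Difference = 0.9162 − 0.9300 = -0.014.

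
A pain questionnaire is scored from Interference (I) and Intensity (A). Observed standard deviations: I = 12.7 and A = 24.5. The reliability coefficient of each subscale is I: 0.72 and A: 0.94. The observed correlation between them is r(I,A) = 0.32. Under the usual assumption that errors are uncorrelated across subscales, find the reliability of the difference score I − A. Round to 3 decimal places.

Var(I−A) = 12.7² + 24.5² − 2·12.7·24.5·0.32 = 761.54 − 199.136 = 562.404.
Because errors are independent across components, Cov(Tᵢ,Tⱼ) = Cov(Xᵢ,Xⱼ); the off-diagonal part of the true-score variance is the same as above.
True-score variance = [12.7²·0.72 + 24.5²·0.94] − 199.136 = 680.364 − 199.136 = 481.228.
Reliability = 481.228 / 562.404 = 0.856.

0.856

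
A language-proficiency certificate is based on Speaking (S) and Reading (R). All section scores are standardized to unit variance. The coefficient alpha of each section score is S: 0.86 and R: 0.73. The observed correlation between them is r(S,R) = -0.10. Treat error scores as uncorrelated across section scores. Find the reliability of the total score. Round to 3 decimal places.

Var(S+R) = 2 + 2·[(-0.10)] = 2 − 0.2 = 1.8.
With uncorrelated errors the cross-covariances are all true-score covariance, so they carry over unchanged; only the diagonal terms shrink to ρᵢσᵢ².
True-score variance = [0.86 + 0.73] − 0.2 = 1.59 − 0.2 = 1.39.
Reliability = 1.39 / 1.8 = 0.772.

0.772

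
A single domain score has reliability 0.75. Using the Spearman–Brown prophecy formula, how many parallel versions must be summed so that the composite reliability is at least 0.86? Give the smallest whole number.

k ≥ ρ*(1−ρ₁)/(ρ₁(1−ρ*)) = 0.86·0.25 / (0.75·0.14) = 2.048.
Smallest integer k = 3.

3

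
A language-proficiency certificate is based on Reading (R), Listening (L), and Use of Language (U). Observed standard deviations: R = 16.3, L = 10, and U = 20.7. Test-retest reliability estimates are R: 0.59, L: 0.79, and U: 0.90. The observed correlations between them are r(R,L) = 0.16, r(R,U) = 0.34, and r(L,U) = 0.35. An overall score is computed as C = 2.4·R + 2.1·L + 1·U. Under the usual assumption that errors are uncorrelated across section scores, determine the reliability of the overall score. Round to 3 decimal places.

Var(C) = 2.4²·16.3² + 2.1²·10² + 20.7² + 2·[5.04·16.3·10·0.16 + 2.4·16.3·20.7·0.34 + 2.1·10·20.7·0.35] = 2399.86 + 1117.83 = 3517.69.
Under uncorrelated errors the observed covariances equal the true-score covariances, so only the own-variance terms attenuate.
True-score variance = [2.4²·16.3²·0.59 + 2.1²·10²·0.79 + 20.7²·0.90] + 1117.83 = 1636.95 + 1117.83 = 2754.78.
Reliability = 2754.78 / 3517.69 = 0.783.

0.783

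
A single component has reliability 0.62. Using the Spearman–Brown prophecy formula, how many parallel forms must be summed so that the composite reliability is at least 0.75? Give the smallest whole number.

k ≥ ρ*(1−ρ₁)/(ρ₁(1−ρ*)) = 0.75·0.38 / (0.62·0.25) = 1.839.
Smallest integer k = 2.

2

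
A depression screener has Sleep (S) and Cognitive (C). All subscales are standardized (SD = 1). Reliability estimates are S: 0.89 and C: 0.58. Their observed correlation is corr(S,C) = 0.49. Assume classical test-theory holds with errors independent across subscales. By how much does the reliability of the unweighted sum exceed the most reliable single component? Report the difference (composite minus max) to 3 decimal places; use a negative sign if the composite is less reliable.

Var(sum) = 2 + 0.98 = 2.98; true-score variance = 1.47 + 0.98 = 2.45; composite reliability = 0.8221.
Max component reliability = 0.8900.
Difference = 0.8221 − 0.8900 = -0.068.

-0.068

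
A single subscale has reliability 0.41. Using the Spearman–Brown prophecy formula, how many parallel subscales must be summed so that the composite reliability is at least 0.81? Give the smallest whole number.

k ≥ ρ*(1−ρ₁)/(ρ₁(1−ρ*)) = 0.81·0.59 / (0.41·0.19) = 6.135.
Smallest integer k = 7.

7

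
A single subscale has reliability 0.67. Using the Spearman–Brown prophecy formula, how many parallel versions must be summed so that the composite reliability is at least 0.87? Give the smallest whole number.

k ≥ ρ*(1−ρ₁)/(ρ₁(1−ρ*)) = 0.87·0.33 / (0.67·0.13) = 3.296.
Smallest integer k = 4.

4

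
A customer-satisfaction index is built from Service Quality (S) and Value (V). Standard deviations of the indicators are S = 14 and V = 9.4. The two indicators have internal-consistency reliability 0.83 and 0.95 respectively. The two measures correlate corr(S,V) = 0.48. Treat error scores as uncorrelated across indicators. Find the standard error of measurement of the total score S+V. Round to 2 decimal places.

6.14

Var(total) = 284.36 + 126.336 = 410.696.
True-score variance = 246.622 + 126.336 = 372.958, so reliability = 0.9081.
Error variance = 410.696 − 372.958 = 37.738; SEM = √37.738 = 6.14.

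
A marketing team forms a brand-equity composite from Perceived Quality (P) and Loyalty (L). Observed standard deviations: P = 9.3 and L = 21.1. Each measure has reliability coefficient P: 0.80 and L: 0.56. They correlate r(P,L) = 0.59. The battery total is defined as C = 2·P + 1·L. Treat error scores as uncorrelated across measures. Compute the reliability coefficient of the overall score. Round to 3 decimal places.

0.789

Var(C) = 2²·9.3² + 21.1² + 2·[2·9.3·21.1·0.59] = 791.17 + 463.103 = 1254.27.
Under uncorrelated errors the observed covariances equal the true-score covariances, so only the own-variance terms attenuate.
True-score variance = [2²·9.3²·0.80 + 21.1²·0.56] + 463.103 = 526.086 + 463.103 = 989.188.
Reliability = 989.188 / 1254.27 = 0.789.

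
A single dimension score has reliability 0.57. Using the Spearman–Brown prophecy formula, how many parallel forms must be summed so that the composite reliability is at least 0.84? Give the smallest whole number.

k ≥ ρ*(1−ρ₁)/(ρ₁(1−ρ*)) = 0.84·0.43 / (0.57·0.16) = 3.961.
Smallest integer k = 4.

4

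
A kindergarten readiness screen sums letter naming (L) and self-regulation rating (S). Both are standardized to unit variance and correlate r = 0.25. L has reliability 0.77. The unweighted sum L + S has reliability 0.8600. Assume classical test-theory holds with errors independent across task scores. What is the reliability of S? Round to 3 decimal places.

0.880

Var(L+S) = 2 + 2·0.25 = 2.500.
True-score variance = ρ_L + ρ_S + 2·0.25, so 0.8600 = (0.77 + ρ_S + 0.50) / 2.500.
ρ_S = 0.8600·2.500 − 0.77 − 0.50 = 0.880.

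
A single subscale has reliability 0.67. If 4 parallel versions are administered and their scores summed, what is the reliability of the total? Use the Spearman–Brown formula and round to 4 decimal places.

0.8904

ρ_k = kρ / (1 + (k−1)ρ) = 4·0.67 / (1 + 3·0.67) = 2.680 / 3.010 = 0.8904.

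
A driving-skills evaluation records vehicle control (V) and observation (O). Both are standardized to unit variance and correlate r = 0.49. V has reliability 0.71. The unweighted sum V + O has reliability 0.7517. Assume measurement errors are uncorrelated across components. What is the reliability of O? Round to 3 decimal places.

Var(V+O) = 2 + 2·0.49 = 2.980.
True-score variance = ρ_V + ρ_O + 2·0.49, so 0.7517 = (0.71 + ρ_O + 0.98) / 2.980.
ρ_O = 0.7517·2.980 − 0.71 − 0.98 = 0.550.

0.550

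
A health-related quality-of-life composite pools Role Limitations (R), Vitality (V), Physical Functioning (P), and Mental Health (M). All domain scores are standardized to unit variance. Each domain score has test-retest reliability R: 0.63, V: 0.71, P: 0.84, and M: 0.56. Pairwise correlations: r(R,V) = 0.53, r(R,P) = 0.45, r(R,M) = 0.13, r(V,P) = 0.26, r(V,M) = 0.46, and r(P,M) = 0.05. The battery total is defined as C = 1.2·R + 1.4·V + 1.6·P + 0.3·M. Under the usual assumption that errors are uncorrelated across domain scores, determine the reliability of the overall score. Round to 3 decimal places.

0.862

Var(C) = 1.2² + 1.4² + 1.6² + 0.3² + 2·[1.68·0.53 + 1.92·0.45 + 0.36·0.13 + 2.24·0.26 + 0.42·0.46 + 0.48·0.05] = 6.05 + 5.2016 = 11.2516.
Because errors are independent across components, Cov(Tᵢ,Tⱼ) = Cov(Xᵢ,Xⱼ); the off-diagonal part of the true-score variance is the same as above.
True-score variance = [1.2²·0.63 + 1.4²·0.71 + 1.6²·0.84 + 0.3²·0.56] + 5.2016 = 4.4996 + 5.2016 = 9.7012.
Reliability = 9.7012 / 11.2516 = 0.862.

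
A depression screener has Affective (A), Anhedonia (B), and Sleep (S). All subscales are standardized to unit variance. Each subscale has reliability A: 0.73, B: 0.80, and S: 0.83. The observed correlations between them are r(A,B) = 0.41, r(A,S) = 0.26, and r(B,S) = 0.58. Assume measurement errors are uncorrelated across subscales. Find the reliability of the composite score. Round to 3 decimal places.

0.884

Var(A+B+S) = 3 + 2·[0.41 + 0.26 + 0.58] = 3 + 2.5 = 5.5.
Under uncorrelated errors the observed covariances equal the true-score covariances, so only the own-variance terms attenuate.
True-score variance = [0.73 + 0.80 + 0.83] + 2.5 = 2.36 + 2.5 = 4.86.
Reliability = 4.86 / 5.5 = 0.884.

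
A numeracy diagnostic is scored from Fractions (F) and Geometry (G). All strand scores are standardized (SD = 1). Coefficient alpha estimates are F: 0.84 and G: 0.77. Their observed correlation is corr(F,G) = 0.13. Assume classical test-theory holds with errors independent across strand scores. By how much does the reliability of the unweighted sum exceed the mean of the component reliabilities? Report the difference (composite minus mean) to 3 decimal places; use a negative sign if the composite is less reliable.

0.022

Var(sum) = 2 + 0.26 = 2.26; true-score variance = 1.61 + 0.26 = 1.87; composite reliability = 0.8274.
Mean component reliability = 0.8050.
Difference = 0.8274 − 0.8050 = 0.022.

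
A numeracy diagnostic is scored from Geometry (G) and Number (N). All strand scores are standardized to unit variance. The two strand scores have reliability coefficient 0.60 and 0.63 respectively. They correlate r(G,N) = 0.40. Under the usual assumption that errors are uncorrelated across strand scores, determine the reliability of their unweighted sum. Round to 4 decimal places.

0.7250

Var(G+N) = 2 + 2·[0.40] = 2 + 0.8 = 2.8.
With uncorrelated errors the cross-covariances are all true-score covariance, so they carry over unchanged; only the diagonal terms shrink to ρᵢσᵢ².
True-score variance = [0.60 + 0.63] + 0.8 = 1.23 + 0.8 = 2.03.
Reliability = 2.03 / 2.8 = 0.7250.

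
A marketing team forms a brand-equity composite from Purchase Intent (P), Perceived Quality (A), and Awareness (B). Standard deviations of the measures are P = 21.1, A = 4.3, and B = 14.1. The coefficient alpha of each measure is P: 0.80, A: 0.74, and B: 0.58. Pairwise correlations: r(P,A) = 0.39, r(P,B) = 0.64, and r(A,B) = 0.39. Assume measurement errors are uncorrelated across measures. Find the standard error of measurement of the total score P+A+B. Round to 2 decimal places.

Var(total) = 662.51 + 498.874 = 1161.38.
True-score variance = 485.16 + 498.874 = 984.034, so reliability = 0.8473.
Error variance = 1161.38 − 984.034 = 177.35; SEM = √177.35 = 13.32.

13.32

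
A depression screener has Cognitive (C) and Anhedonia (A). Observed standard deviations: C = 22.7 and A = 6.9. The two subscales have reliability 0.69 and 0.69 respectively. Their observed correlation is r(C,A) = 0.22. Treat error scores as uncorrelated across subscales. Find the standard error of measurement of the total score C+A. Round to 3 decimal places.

Var(total) = 562.9 + 68.9172 = 631.817.
True-score variance = 388.401 + 68.9172 = 457.318, so reliability = 0.7238.
Error variance = 631.817 − 457.318 = 174.499; SEM = √174.499 = 13.210.

13.210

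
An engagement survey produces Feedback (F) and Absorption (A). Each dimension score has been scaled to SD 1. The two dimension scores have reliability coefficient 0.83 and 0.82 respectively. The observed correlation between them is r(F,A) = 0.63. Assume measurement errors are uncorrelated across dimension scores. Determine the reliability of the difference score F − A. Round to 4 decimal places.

Var(F−A) = 1 + 1 − 2·0.63 = 2 − 1.26 = 0.74.
With uncorrelated errors the cross-covariances are all true-score covariance, so they carry over unchanged; only the diagonal terms shrink to ρᵢσᵢ².
True-score variance = [0.83 + 0.82] − 1.26 = 1.65 − 1.26 = 0.39.
Reliability = 0.39 / 0.74 = 0.5270.

0.5270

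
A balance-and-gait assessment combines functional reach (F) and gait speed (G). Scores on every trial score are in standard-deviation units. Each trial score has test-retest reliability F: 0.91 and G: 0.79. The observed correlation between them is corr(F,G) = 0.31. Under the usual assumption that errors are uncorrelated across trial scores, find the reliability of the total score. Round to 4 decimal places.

Var(F+G) = 2 + 2·[0.31] = 2 + 0.62 = 2.62.
Under uncorrelated errors the observed covariances equal the true-score covariances, so only the own-variance terms attenuate.
True-score variance = [0.91 + 0.79] + 0.62 = 1.7 + 0.62 = 2.32.
Reliability = 2.32 / 2.62 = 0.8855.

0.8855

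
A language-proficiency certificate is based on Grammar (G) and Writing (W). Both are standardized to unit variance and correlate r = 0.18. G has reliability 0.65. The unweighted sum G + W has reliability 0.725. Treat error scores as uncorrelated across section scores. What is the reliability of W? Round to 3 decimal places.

0.701

Var(G+W) = 2 + 2·0.18 = 2.360.
True-score variance = ρ_G + ρ_W + 2·0.18, so 0.725 = (0.65 + ρ_W + 0.36) / 2.360.
ρ_W = 0.725·2.360 − 0.65 − 0.36 = 0.701.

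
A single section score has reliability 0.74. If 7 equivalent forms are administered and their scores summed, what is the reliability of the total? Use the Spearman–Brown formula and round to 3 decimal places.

ρ_k = kρ / (1 + (k−1)ρ) = 7·0.74 / (1 + 6·0.74) = 5.180 / 5.440 = 0.952.

0.952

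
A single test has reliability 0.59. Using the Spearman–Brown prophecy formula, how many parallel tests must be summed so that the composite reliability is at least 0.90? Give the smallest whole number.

k ≥ ρ*(1−ρ₁)/(ρ₁(1−ρ*)) = 0.90·0.41 / (0.59·0.10) = 6.254.
Smallest integer k = 7.

7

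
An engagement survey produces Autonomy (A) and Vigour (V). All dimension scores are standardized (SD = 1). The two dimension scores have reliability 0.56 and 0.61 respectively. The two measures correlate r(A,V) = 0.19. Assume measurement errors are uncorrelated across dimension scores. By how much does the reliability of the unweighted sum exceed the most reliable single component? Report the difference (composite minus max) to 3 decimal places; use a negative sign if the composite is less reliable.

Var(sum) = 2 + 0.38 = 2.38; true-score variance = 1.17 + 0.38 = 1.55; composite reliability = 0.6513.
Max component reliability = 0.6100.
Difference = 0.6513 − 0.6100 = 0.041.

0.041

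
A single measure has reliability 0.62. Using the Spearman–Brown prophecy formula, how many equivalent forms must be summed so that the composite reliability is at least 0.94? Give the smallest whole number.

k ≥ ρ*(1−ρ₁)/(ρ₁(1−ρ*)) = 0.94·0.38 / (0.62·0.06) = 9.602.
Smallest integer k = 10.

10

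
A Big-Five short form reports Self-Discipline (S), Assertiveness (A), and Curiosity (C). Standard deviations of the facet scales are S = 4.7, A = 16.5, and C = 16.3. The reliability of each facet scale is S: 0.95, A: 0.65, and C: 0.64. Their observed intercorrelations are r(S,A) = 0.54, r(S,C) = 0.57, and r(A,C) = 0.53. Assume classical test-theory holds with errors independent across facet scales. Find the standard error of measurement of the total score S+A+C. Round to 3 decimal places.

Var(total) = 560.03 + 456.176 = 1016.21.
True-score variance = 367.99 + 456.176 = 824.166, so reliability = 0.8110.
Error variance = 1016.21 − 824.166 = 192.04; SEM = √192.04 = 13.858.

13.858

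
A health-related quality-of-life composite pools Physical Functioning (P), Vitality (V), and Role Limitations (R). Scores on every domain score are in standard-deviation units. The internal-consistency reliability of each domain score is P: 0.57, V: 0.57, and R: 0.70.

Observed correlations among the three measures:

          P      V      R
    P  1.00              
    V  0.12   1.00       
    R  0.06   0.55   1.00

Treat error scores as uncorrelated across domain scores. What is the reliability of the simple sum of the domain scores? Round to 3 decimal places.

Var(P+V+R) = 3 + 2·[0.12 + 0.06 + 0.55] = 3 + 1.46 = 4.46.
Under uncorrelated errors the observed covariances equal the true-score covariances, so only the own-variance terms attenuate.
True-score variance = [0.57 + 0.57 + 0.70] + 1.46 = 1.84 + 1.46 = 3.3.
Reliability = 3.3 / 4.46 = 0.740.

0.740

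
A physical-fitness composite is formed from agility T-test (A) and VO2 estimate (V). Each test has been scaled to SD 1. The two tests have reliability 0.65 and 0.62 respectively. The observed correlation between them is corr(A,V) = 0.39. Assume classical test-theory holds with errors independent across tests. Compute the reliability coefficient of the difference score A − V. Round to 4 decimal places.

0.4016

Var(A−V) = 1 + 1 − 2·0.39 = 2 − 0.78 = 1.22.
Because errors are independent across components, Cov(Tᵢ,Tⱼ) = Cov(Xᵢ,Xⱼ); the off-diagonal part of the true-score variance is the same as above.
True-score variance = [0.65 + 0.62] − 0.78 = 1.27 − 0.78 = 0.49.
Reliability = 0.49 / 1.22 = 0.4016.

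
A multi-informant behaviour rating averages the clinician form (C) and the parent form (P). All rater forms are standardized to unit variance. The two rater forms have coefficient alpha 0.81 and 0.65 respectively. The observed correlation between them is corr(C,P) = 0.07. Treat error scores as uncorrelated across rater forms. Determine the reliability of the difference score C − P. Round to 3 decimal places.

0.710

Var(C−P) = 1 + 1 − 2·0.07 = 2 − 0.14 = 1.86.
Because errors are independent across components, Cov(Tᵢ,Tⱼ) = Cov(Xᵢ,Xⱼ); the off-diagonal part of the true-score variance is the same as above.
True-score variance = [0.81 + 0.65] − 0.14 = 1.46 − 0.14 = 1.32.
Reliability = 1.32 / 1.86 = 0.710.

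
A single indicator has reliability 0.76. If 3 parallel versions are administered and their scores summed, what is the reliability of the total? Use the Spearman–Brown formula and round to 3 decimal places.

0.905

ρ_k = kρ / (1 + (k−1)ρ) = 3·0.76 / (1 + 2·0.76) = 2.280 / 2.520 = 0.905.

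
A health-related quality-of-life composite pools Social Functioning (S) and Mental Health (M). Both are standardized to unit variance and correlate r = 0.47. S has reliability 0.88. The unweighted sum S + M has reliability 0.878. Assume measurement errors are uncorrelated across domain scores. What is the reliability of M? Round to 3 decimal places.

Var(S+M) = 2 + 2·0.47 = 2.940.
True-score variance = ρ_S + ρ_M + 2·0.47, so 0.878 = (0.88 + ρ_M + 0.94) / 2.940.
ρ_M = 0.878·2.940 − 0.88 − 0.94 = 0.761.

0.761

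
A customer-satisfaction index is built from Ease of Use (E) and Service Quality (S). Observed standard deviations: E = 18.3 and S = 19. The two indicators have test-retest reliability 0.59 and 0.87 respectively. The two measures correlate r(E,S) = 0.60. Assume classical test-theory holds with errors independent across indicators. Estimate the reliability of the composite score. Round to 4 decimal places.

0.8345

Var(E+S) = 18.3² + 19² + 2·[18.3·19·0.60] = 695.89 + 417.24 = 1113.13.
Under uncorrelated errors the observed covariances equal the true-score covariances, so only the own-variance terms attenuate.
True-score variance = [18.3²·0.59 + 19²·0.87] + 417.24 = 511.655 + 417.24 = 928.895.
Reliability = 928.895 / 1113.13 = 0.8345.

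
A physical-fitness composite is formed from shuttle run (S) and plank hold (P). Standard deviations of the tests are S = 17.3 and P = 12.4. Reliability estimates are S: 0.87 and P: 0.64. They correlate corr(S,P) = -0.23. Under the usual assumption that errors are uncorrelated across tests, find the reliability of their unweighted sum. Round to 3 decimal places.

Var(S+P) = 17.3² + 12.4² + 2·[17.3·12.4·(-0.23)] = 453.05 − 98.6792 = 354.371.
Because errors are independent across components, Cov(Tᵢ,Tⱼ) = Cov(Xᵢ,Xⱼ); the off-diagonal part of the true-score variance is the same as above.
True-score variance = [17.3²·0.87 + 12.4²·0.64] − 98.6792 = 358.789 − 98.6792 = 260.11.
Reliability = 260.11 / 354.371 = 0.734.

0.734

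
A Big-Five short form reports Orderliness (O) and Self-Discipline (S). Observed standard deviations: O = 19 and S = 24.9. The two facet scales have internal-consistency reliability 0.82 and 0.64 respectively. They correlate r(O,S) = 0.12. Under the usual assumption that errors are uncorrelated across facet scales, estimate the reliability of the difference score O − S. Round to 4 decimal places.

Var(O−S) = 19² + 24.9² − 2·19·24.9·0.12 = 981.01 − 113.544 = 867.466.
With uncorrelated errors the cross-covariances are all true-score covariance, so they carry over unchanged; only the diagonal terms shrink to ρᵢσᵢ².
True-score variance = [19²·0.82 + 24.9²·0.64] − 113.544 = 692.826 − 113.544 = 579.282.
Reliability = 579.282 / 867.466 = 0.6678.

0.6678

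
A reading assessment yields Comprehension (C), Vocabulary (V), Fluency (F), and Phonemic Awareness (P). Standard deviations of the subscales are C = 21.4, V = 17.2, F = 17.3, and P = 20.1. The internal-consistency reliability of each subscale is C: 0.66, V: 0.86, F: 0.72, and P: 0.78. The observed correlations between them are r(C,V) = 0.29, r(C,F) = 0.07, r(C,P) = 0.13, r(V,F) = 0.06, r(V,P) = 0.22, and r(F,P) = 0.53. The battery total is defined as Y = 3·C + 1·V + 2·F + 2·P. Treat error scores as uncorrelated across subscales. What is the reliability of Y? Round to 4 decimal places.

Var(Y) = 3²·21.4² + 17.2² + 2²·17.3² + 2²·20.1² + 2·[3·21.4·17.2·0.29 + 6·21.4·17.3·0.07 + 6·21.4·20.1·0.13 + 2·17.2·17.3·0.06 + 2·17.2·20.1·0.22 + 4·17.3·20.1·0.53] = 7230.68 + 3472.49 = 10703.2.
Under uncorrelated errors the observed covariances equal the true-score covariances, so only the own-variance terms attenuate.
True-score variance = [3²·21.4²·0.66 + 17.2²·0.86 + 2²·17.3²·0.72 + 2²·20.1²·0.78] + 3472.49 = 5097.17 + 3472.49 = 8569.66.
Reliability = 8569.66 / 10703.2 = 0.8007.

0.8007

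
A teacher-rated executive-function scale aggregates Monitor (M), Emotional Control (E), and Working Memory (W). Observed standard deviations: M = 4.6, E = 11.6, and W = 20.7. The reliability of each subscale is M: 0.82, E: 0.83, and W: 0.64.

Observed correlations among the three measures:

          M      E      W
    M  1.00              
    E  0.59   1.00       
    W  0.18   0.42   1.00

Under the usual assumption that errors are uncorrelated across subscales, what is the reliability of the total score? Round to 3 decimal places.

0.795

Var(M+E+W) = 4.6² + 11.6² + 20.7² + 2·[4.6·11.6·0.59 + 4.6·20.7·0.18 + 11.6·20.7·0.42] = 584.21 + 298.945 = 883.155.
Under uncorrelated errors the observed covariances equal the true-score covariances, so only the own-variance terms attenuate.
True-score variance = [4.6²·0.82 + 11.6²·0.83 + 20.7²·0.64] + 298.945 = 403.27 + 298.945 = 702.214.
Reliability = 702.214 / 883.155 = 0.795.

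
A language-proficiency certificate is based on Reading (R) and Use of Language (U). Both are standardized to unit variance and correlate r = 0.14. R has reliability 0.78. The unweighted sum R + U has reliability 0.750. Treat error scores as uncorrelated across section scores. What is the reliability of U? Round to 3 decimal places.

Var(R+U) = 2 + 2·0.14 = 2.280.
True-score variance = ρ_R + ρ_U + 2·0.14, so 0.750 = (0.78 + ρ_U + 0.28) / 2.280.
ρ_U = 0.750·2.280 − 0.78 − 0.28 = 0.650.

0.650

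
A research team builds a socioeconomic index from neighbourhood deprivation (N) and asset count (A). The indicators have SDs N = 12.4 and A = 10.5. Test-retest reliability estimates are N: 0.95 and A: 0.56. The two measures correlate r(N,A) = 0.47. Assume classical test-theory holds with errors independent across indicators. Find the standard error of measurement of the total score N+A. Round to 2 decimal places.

Var(total) = 264.01 + 122.388 = 386.398.
True-score variance = 207.812 + 122.388 = 330.2, so reliability = 0.8546.
Error variance = 386.398 − 330.2 = 56.198; SEM = √56.198 = 7.50.

7.50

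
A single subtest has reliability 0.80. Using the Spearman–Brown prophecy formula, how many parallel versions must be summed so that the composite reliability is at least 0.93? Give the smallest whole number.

4

k ≥ ρ*(1−ρ₁)/(ρ₁(1−ρ*)) = 0.93·0.20 / (0.80·0.07) = 3.321.
Smallest integer k = 4.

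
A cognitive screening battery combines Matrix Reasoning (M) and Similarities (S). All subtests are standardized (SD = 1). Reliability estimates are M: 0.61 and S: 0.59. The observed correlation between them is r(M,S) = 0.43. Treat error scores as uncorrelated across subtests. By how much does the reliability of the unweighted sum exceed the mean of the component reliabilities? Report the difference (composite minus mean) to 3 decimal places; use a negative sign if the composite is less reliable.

0.120

Var(sum) = 2 + 0.86 = 2.86; true-score variance = 1.2 + 0.86 = 2.06; composite reliability = 0.7203.
Mean component reliability = 0.6000.
Difference = 0.7203 − 0.6000 = 0.120.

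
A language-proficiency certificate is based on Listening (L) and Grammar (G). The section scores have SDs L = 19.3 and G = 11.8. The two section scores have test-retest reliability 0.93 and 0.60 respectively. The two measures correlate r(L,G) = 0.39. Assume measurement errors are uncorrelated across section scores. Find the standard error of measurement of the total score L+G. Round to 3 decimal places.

Var(total) = 511.73 + 177.637 = 689.367.
True-score variance = 429.96 + 177.637 = 607.597, so reliability = 0.8814.
Error variance = 689.367 − 607.597 = 81.7703; SEM = √81.7703 = 9.043.

9.043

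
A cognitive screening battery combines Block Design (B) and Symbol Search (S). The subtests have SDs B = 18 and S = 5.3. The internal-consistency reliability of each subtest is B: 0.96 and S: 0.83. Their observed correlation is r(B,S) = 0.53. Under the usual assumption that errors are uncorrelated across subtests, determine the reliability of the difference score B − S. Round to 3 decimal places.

Var(B−S) = 18² + 5.3² − 2·18·5.3·0.53 = 352.09 − 101.124 = 250.966.
With uncorrelated errors the cross-covariances are all true-score covariance, so they carry over unchanged; only the diagonal terms shrink to ρᵢσᵢ².
True-score variance = [18²·0.96 + 5.3²·0.83] − 101.124 = 334.355 − 101.124 = 233.231.
Reliability = 233.231 / 250.966 = 0.929.

0.929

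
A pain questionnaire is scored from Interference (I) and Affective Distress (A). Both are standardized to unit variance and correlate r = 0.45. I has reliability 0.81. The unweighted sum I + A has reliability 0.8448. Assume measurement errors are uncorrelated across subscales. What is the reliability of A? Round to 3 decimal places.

0.740

Var(I+A) = 2 + 2·0.45 = 2.900.
True-score variance = ρ_I + ρ_A + 2·0.45, so 0.8448 = (0.81 + ρ_A + 0.90) / 2.900.
ρ_A = 0.8448·2.900 − 0.81 − 0.90 = 0.740.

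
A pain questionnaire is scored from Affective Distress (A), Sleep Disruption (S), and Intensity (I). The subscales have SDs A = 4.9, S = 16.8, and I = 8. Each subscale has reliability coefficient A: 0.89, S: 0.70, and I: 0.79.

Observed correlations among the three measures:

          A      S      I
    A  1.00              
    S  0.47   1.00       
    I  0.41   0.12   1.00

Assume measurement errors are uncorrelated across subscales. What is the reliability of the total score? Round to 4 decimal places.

Var(A+S+I) = 4.9² + 16.8² + 8² + 2·[4.9·16.8·0.47 + 4.9·8·0.41 + 16.8·8·0.12] = 370.25 + 141.781 = 512.031.
With uncorrelated errors the cross-covariances are all true-score covariance, so they carry over unchanged; only the diagonal terms shrink to ρᵢσᵢ².
True-score variance = [4.9²·0.89 + 16.8²·0.70 + 8²·0.79] + 141.781 = 269.497 + 141.781 = 411.278.
Reliability = 411.278 / 512.031 = 0.8032.

0.8032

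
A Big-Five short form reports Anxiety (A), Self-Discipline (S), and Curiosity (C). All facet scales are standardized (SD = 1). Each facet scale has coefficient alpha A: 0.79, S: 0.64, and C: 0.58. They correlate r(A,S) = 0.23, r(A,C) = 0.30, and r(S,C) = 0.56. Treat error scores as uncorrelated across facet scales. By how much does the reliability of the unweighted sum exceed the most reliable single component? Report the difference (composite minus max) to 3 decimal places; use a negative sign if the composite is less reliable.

0.019

Var(sum) = 3 + 2.18 = 5.18; true-score variance = 2.01 + 2.18 = 4.19; composite reliability = 0.8089.
Max component reliability = 0.7900.
Difference = 0.8089 − 0.7900 = 0.019.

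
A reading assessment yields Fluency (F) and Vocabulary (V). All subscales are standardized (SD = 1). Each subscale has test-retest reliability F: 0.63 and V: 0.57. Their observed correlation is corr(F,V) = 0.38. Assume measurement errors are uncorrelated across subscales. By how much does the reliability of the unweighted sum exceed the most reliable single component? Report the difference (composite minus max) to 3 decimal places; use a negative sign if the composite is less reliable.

0.080

Var(sum) = 2 + 0.76 = 2.76; true-score variance = 1.2 + 0.76 = 1.96; composite reliability = 0.7101.
Max component reliability = 0.6300.
Difference = 0.7101 − 0.6300 = 0.080.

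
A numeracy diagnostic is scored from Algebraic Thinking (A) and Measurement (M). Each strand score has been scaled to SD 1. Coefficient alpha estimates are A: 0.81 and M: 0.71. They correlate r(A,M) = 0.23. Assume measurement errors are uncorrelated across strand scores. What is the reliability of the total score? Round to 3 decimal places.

0.805

Var(A+M) = 2 + 2·[0.23] = 2 + 0.46 = 2.46.
Under uncorrelated errors the observed covariances equal the true-score covariances, so only the own-variance terms attenuate.
True-score variance = [0.81 + 0.71] + 0.46 = 1.52 + 0.46 = 1.98.
Reliability = 1.98 / 2.46 = 0.805.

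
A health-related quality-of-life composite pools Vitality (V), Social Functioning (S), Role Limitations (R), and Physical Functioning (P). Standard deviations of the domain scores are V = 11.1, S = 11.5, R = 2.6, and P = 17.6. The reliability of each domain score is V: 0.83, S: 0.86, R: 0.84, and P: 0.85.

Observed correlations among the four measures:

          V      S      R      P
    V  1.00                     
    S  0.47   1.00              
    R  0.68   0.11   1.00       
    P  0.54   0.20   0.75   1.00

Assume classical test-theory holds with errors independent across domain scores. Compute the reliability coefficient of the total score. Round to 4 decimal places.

Var(V+S+R+P) = 11.1² + 11.5² + 2.6² + 17.6² + 2·[11.1·11.5·0.47 + 11.1·2.6·0.68 + 11.1·17.6·0.54 + 11.5·2.6·0.11 + 11.5·17.6·0.20 + 2.6·17.6·0.75] = 571.98 + 526.407 = 1098.39.
With uncorrelated errors the cross-covariances are all true-score covariance, so they carry over unchanged; only the diagonal terms shrink to ρᵢσᵢ².
True-score variance = [11.1²·0.83 + 11.5²·0.86 + 2.6²·0.84 + 17.6²·0.85] + 526.407 = 484.974 + 526.407 = 1011.38.
Reliability = 1011.38 / 1098.39 = 0.9208.

0.9208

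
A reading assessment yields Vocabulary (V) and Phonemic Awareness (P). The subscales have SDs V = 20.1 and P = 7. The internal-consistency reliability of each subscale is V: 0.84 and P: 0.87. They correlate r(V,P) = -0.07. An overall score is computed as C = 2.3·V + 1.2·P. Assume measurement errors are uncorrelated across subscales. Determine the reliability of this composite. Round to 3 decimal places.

Var(C) = 2.3²·20.1² + 1.2²·7² + 2·[2.76·20.1·7·(-0.07)] = 2207.77 − 54.3665 = 2153.41.
With uncorrelated errors the cross-covariances are all true-score covariance, so they carry over unchanged; only the diagonal terms shrink to ρᵢσᵢ².
True-score variance = [2.3²·20.1²·0.84 + 1.2²·7²·0.87] − 54.3665 = 1856.65 − 54.3665 = 1802.28.
Reliability = 1802.28 / 2153.41 = 0.837.

0.837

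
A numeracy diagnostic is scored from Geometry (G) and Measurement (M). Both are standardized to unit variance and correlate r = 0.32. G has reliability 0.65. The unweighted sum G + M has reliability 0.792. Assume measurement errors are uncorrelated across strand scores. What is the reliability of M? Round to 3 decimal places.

0.801

Var(G+M) = 2 + 2·0.32 = 2.640.
True-score variance = ρ_G + ρ_M + 2·0.32, so 0.792 = (0.65 + ρ_M + 0.64) / 2.640.
ρ_M = 0.792·2.640 − 0.65 − 0.64 = 0.801.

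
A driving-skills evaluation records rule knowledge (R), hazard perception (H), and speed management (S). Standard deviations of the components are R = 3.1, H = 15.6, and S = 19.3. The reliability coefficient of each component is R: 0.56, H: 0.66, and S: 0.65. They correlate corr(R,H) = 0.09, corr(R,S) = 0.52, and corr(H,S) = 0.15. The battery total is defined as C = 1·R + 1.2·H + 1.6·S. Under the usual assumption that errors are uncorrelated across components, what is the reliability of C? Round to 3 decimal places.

0.714

Var(C) = 3.1² + 1.2²·15.6² + 1.6²·19.3² + 2·[1.2·3.1·15.6·0.09 + 1.6·3.1·19.3·0.52 + 1.92·15.6·19.3·0.15] = 1313.62 + 283.425 = 1597.05.
Under uncorrelated errors the observed covariances equal the true-score covariances, so only the own-variance terms attenuate.
True-score variance = [3.1²·0.56 + 1.2²·15.6²·0.66 + 1.6²·19.3²·0.65] + 283.425 = 856.494 + 283.425 = 1139.92.
Reliability = 1139.92 / 1597.05 = 0.714.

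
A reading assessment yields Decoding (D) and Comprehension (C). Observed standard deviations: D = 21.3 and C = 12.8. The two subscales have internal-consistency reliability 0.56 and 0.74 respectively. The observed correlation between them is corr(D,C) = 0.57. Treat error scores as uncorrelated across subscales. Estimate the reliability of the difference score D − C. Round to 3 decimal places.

0.210

Var(D−C) = 21.3² + 12.8² − 2·21.3·12.8·0.57 = 617.53 − 310.81 = 306.72.
With uncorrelated errors the cross-covariances are all true-score covariance, so they carry over unchanged; only the diagonal terms shrink to ρᵢσᵢ².
True-score variance = [21.3²·0.56 + 12.8²·0.74] − 310.81 = 375.308 − 310.81 = 64.4984.
Reliability = 64.4984 / 306.72 = 0.210.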